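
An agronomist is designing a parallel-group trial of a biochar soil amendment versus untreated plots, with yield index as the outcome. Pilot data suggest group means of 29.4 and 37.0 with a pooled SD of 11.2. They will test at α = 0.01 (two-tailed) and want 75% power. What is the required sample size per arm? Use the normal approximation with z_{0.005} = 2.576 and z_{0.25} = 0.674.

Cohen's d = |M₁ − M₂| / SD_pooled = |29.4 − 37.0| / 11.2 = 7.6 / 11.2 = 0.679.
For two independent groups with equal n: n = 2·((z_{α/2} + z_β) / d)².
z_{α/2} + z_β = 2.576 + 0.674 = 3.250.
n = 2 × (3.250 / 0.679)² = 2 × 4.786² = 2 × 22.91 = 45.8.
Round up to the next whole participant.

n = 46 per group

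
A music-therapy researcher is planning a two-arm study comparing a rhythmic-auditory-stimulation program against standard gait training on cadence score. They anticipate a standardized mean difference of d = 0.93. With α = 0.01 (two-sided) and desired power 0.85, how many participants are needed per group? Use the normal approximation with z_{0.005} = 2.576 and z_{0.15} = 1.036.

For two independent groups with equal n: n = 2·((z_{α/2} + z_β) / d)².
z_{α/2} + z_β = 2.576 + 1.036 = 3.612.
n = 2 × (3.612 / 0.93)² = 2 × 3.884² = 2 × 15.08 = 30.2.
Round up to the next whole participant.

n = 31 per group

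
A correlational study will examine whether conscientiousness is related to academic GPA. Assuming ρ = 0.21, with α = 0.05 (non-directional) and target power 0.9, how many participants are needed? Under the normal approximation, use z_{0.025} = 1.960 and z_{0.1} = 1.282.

Fisher's z: C = ½·ln((1+r)/(1−r)) = ½·ln(1.5316) = 0.2132.
n = ((z_{α/2} + z_β)/C)² + 3.
(1.960 + 1.282) / 0.2132 = 3.242 / 0.2132 = 15.206.
n = 15.206² + 3 = 231.23 + 3 = 234.2.
Round up.

n = 235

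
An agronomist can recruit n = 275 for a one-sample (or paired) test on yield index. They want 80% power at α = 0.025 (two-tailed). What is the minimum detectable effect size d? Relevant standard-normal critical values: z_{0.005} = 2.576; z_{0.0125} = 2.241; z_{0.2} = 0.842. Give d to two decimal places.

d_min ≈ 0.19

For a single sample (or paired design) of n = 275: d_min = (z_{α/2} + z_β)/√n.
z-sum = 2.241 + 0.842 = 3.083.
d_min = 3.083 / √275 = 3.083 / 16.583 = 0.186.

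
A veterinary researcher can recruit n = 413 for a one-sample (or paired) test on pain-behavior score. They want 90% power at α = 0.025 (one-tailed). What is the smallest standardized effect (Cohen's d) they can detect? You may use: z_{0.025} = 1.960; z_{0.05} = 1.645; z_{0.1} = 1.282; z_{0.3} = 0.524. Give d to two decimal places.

d_min ≈ 0.16

For a single sample (or paired design) of n = 413: d_min = (z_{α} + z_β)/√n.
z-sum = 1.960 + 1.282 = 3.242.
d_min = 3.242 / √413 = 3.242 / 20.322 = 0.160.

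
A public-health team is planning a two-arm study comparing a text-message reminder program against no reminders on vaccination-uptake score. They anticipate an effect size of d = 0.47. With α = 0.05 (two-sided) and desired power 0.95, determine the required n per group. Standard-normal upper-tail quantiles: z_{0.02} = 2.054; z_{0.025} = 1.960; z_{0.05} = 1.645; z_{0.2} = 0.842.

n = 118 per group

For two independent groups with equal n: n = 2·((z_{α/2} + z_β) / d)².
z_{α/2} + z_β = 1.960 + 1.645 = 3.605.
n = 2 × (3.605 / 0.47)² = 2 × 7.670² = 2 × 58.83 = 117.7.
Round up to the next whole participant.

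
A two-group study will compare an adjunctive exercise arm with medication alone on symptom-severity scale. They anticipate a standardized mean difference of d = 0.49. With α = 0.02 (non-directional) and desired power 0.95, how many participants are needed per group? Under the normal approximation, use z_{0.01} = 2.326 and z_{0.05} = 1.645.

For two independent groups with equal n: n = 2·((z_{α/2} + z_β) / d)².
z_{α/2} + z_β = 2.326 + 1.645 = 3.971.
n = 2 × (3.971 / 0.49)² = 2 × 8.104² = 2 × 65.68 = 131.4.
Round up to the next whole participant.

n = 132 per group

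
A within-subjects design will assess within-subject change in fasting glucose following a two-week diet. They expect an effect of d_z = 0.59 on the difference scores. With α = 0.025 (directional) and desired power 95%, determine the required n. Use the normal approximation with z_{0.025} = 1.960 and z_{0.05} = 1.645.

n = 38 pairs

For a paired (one-sample on differences) test: n = ((z_{α} + z_β) / d)².
z_{α} + z_β = 1.960 + 1.645 = 3.605.
n = (3.605 / 0.59)² = 6.110² = 37.33.
Round up.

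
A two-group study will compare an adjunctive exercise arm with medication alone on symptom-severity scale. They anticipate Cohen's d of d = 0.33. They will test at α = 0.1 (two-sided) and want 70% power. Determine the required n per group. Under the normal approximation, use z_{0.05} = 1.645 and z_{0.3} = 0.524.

n = 87 per group

For two independent groups with equal n: n = 2·((z_{α/2} + z_β) / d)².
z_{α/2} + z_β = 1.645 + 0.524 = 2.169.
n = 2 × (2.169 / 0.33)² = 2 × 6.573² = 2 × 43.20 = 86.4.
Round up to the next whole participant.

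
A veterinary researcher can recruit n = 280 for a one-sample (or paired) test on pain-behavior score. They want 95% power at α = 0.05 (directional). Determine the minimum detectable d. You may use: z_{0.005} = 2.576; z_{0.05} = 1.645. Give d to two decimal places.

d_min ≈ 0.20

For a single sample (or paired design) of n = 280: d_min = (z_{α} + z_β)/√n.
z-sum = 1.645 + 1.645 = 3.290.
d_min = 3.290 / √280 = 3.290 / 16.733 = 0.197.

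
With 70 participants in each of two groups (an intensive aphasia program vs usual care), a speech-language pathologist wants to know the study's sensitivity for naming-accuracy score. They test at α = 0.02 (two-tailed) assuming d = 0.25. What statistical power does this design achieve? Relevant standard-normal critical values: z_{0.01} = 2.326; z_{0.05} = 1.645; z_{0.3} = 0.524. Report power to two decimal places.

For two equal groups, power = Φ(d·√(n/2) − z_{α/2}).
d·√(n/2) = 0.25 × √(70/2) = 0.25 × 5.916 = 1.479.
z_β = 1.479 − 2.326 = -0.847.
Power = Φ(-0.847) = 0.199.

power ≈ 0.20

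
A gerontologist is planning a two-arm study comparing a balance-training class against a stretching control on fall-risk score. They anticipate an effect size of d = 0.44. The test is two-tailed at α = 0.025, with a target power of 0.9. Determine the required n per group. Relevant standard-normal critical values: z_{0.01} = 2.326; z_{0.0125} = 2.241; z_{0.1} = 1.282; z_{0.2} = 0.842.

n = 129 per group

For two independent groups with equal n: n = 2·((z_{α/2} + z_β) / d)².
z_{α/2} + z_β = 2.241 + 1.282 = 3.523.
n = 2 × (3.523 / 0.44)² = 2 × 8.007² = 2 × 64.11 = 128.2.
Round up to the next whole participant.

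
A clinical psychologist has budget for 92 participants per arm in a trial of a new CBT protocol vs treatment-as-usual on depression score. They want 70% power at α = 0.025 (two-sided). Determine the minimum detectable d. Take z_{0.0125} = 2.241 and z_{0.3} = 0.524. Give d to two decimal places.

d_min ≈ 0.41

For two independent groups of n = 92 each: d_min = (z_{α/2} + z_β)·√(2/n).
z-sum = 2.241 + 0.524 = 2.765.
d_min = 2.765 × √(2/92) = 2.765 × 0.1474 = 0.408.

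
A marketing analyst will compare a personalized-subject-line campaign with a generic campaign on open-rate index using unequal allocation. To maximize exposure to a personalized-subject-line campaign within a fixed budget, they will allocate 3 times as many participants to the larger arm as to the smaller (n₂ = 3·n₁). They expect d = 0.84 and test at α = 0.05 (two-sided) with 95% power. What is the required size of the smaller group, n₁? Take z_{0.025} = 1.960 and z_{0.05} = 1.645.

With allocation ratio k = n₂/n₁ = 3, Var(x̄₁−x̄₂) = σ²(1/n₁ + 1/(k·n₁)) = σ²·(k+1)/(k·n₁).
So n₁ = (1 + 1/k)·((z_{α/2} + z_β)/d)² = 1.333 × (3.605/0.84)².
n₁ = 1.333 × 18.42 = 24.6.
Round up: n₁ = 25, giving n₂ = 3 × 25 = 75.

n₁ = 25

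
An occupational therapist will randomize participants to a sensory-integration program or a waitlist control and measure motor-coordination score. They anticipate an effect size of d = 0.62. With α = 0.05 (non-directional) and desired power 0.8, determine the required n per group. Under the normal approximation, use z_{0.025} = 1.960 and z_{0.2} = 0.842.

For two independent groups with equal n: n = 2·((z_{α/2} + z_β) / d)².
z_{α/2} + z_β = 1.960 + 0.842 = 2.802.
n = 2 × (2.802 / 0.62)² = 2 × 4.519² = 2 × 20.42 = 40.8.
Round up to the next whole participant.

n = 41 per group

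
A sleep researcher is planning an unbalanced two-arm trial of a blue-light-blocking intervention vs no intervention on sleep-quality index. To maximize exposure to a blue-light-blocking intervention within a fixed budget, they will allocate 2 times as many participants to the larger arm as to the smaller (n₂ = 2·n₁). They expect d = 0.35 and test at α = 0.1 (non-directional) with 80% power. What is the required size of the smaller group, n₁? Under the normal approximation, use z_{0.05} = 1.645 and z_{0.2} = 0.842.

With allocation ratio k = n₂/n₁ = 2, Var(x̄₁−x̄₂) = σ²(1/n₁ + 1/(k·n₁)) = σ²·(k+1)/(k·n₁).
So n₁ = (1 + 1/k)·((z_{α/2} + z_β)/d)² = 1.500 × (2.487/0.35)².
n₁ = 1.500 × 50.49 = 75.7.
Round up: n₁ = 76, giving n₂ = 2 × 76 = 152.

n₁ = 76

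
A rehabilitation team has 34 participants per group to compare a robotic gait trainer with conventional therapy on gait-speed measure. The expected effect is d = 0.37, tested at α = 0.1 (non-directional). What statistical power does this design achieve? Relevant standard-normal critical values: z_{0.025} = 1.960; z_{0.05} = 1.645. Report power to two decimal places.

power ≈ 0.45

For two equal groups, power = Φ(d·√(n/2) − z_{α/2}).
d·√(n/2) = 0.37 × √(34/2) = 0.37 × 4.123 = 1.526.
z_β = 1.526 − 1.645 = -0.119.
Power = Φ(-0.119) = 0.452.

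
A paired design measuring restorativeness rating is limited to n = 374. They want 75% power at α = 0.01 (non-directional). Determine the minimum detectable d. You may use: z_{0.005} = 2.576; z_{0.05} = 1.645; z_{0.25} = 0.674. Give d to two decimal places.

d_min ≈ 0.17

For a single sample (or paired design) of n = 374: d_min = (z_{α/2} + z_β)/√n.
z-sum = 2.576 + 0.674 = 3.250.
d_min = 3.250 / √374 = 3.250 / 19.339 = 0.168.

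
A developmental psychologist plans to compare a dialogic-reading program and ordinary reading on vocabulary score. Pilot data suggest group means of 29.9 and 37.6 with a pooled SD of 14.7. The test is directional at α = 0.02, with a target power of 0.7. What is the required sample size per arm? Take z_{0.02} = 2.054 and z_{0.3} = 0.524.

n = 49 per group

Cohen's d = |M₁ − M₂| / SD_pooled = |29.9 − 37.6| / 14.7 = 7.7 / 14.7 = 0.524.
For two independent groups with equal n: n = 2·((z_{α} + z_β) / d)².
z_{α} + z_β = 2.054 + 0.524 = 2.578.
n = 2 × (2.578 / 0.524)² = 2 × 4.920² = 2 × 24.20 = 48.4.
Round up to the next whole participant.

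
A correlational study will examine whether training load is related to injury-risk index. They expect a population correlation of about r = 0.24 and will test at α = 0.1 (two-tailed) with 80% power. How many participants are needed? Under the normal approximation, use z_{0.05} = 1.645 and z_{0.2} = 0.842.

Fisher's z: C = ½·ln((1+r)/(1−r)) = ½·ln(1.6316) = 0.2448.
n = ((z_{α/2} + z_β)/C)² + 3.
(1.645 + 0.842) / 0.2448 = 2.487 / 0.2448 = 10.159.
n = 10.159² + 3 = 103.21 + 3 = 106.2.
Round up.

n = 107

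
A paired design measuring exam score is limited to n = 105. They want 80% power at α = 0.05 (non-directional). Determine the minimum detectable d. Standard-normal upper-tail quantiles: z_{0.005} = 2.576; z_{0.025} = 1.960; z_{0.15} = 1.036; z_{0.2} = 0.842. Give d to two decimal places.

For a single sample (or paired design) of n = 105: d_min = (z_{α/2} + z_β)/√n.
z-sum = 1.960 + 0.842 = 2.802.
d_min = 2.802 / √105 = 2.802 / 10.247 = 0.273.

d_min ≈ 0.27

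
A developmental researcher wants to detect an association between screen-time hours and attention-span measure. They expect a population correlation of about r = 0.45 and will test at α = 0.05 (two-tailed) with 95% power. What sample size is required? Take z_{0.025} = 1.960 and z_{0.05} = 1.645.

Fisher's z: C = ½·ln((1+r)/(1−r)) = ½·ln(2.6364) = 0.4847.
n = ((z_{α/2} + z_β)/C)² + 3.
(1.960 + 1.645) / 0.4847 = 3.605 / 0.4847 = 7.438.
n = 7.438² + 3 = 55.32 + 3 = 58.3.
Round up.

n = 59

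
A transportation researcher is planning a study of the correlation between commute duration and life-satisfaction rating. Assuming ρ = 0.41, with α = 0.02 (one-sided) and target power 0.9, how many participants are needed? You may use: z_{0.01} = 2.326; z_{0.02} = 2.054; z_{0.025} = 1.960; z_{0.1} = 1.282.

n = 62

Fisher's z: C = ½·ln((1+r)/(1−r)) = ½·ln(2.3898) = 0.4356.
n = ((z_{α} + z_β)/C)² + 3.
(2.054 + 1.282) / 0.4356 = 3.336 / 0.4356 = 7.658.
n = 7.658² + 3 = 58.65 + 3 = 61.7.
Round up.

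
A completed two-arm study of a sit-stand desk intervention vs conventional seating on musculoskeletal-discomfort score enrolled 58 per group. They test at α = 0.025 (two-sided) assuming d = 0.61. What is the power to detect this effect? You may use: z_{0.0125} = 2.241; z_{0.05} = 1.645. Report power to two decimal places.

power ≈ 0.85

For two equal groups, power = Φ(d·√(n/2) − z_{α/2}).
d·√(n/2) = 0.61 × √(58/2) = 0.61 × 5.385 = 3.285.
z_β = 3.285 − 2.241 = 1.044.
Power = Φ(1.044) = 0.852.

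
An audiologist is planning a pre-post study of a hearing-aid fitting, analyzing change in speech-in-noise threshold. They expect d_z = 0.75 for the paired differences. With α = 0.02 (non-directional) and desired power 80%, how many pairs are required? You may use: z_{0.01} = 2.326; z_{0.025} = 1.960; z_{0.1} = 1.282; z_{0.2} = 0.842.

n = 18 pairs

For a paired (one-sample on differences) test: n = ((z_{α/2} + z_β) / d)².
z_{α/2} + z_β = 2.326 + 0.842 = 3.168.
n = (3.168 / 0.75)² = 4.224² = 17.84.
Round up.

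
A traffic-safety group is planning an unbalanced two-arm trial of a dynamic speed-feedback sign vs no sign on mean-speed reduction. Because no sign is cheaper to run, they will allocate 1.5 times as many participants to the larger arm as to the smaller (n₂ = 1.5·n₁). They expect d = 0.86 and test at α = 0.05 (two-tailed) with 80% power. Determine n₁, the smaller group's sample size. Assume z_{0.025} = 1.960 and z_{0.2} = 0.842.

n₁ = 18

With allocation ratio k = n₂/n₁ = 1.5, Var(x̄₁−x̄₂) = σ²(1/n₁ + 1/(k·n₁)) = σ²·(k+1)/(k·n₁).
So n₁ = (1 + 1/k)·((z_{α/2} + z_β)/d)² = 1.667 × (2.802/0.86)².
n₁ = 1.667 × 10.62 = 17.7.
Round up: n₁ = 18, giving n₂ = 1.5 × 18 = 27.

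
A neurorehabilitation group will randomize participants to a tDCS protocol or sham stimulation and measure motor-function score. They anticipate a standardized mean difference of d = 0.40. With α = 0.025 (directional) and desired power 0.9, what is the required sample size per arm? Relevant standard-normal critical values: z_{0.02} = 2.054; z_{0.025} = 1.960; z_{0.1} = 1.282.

For two independent groups with equal n: n = 2·((z_{α} + z_β) / d)².
z_{α} + z_β = 1.960 + 1.282 = 3.242.
n = 2 × (3.242 / 0.40)² = 2 × 8.105² = 2 × 65.69 = 131.4.
Round up to the next whole participant.

n = 132 per group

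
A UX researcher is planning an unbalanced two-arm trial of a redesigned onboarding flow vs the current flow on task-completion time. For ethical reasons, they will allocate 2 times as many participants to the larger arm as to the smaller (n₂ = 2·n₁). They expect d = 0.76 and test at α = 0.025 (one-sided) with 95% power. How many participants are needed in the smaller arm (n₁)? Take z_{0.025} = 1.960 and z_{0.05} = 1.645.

With allocation ratio k = n₂/n₁ = 2, Var(x̄₁−x̄₂) = σ²(1/n₁ + 1/(k·n₁)) = σ²·(k+1)/(k·n₁).
So n₁ = (1 + 1/k)·((z_{α} + z_β)/d)² = 1.500 × (3.605/0.76)².
n₁ = 1.500 × 22.50 = 33.8.
Round up: n₁ = 34, giving n₂ = 2 × 34 = 68.

n₁ = 34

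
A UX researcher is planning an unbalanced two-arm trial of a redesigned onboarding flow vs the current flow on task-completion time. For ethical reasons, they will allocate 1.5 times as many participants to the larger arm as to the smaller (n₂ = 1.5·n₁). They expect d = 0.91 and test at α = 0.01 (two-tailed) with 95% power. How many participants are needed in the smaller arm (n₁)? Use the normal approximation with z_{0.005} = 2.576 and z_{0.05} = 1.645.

n₁ = 36

With allocation ratio k = n₂/n₁ = 1.5, Var(x̄₁−x̄₂) = σ²(1/n₁ + 1/(k·n₁)) = σ²·(k+1)/(k·n₁).
So n₁ = (1 + 1/k)·((z_{α/2} + z_β)/d)² = 1.667 × (4.221/0.91)².
n₁ = 1.667 × 21.52 = 35.9.
Round up: n₁ = 36, giving n₂ = 1.5 × 36 = 54.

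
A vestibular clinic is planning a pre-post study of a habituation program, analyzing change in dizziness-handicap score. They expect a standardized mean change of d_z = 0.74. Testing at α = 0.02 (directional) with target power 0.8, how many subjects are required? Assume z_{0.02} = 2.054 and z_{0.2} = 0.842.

For a paired (one-sample on differences) test: n = ((z_{α} + z_β) / d)².
z_{α} + z_β = 2.054 + 0.842 = 2.896.
n = (2.896 / 0.74)² = 3.914² = 15.32.
Round up.

n = 16 pairs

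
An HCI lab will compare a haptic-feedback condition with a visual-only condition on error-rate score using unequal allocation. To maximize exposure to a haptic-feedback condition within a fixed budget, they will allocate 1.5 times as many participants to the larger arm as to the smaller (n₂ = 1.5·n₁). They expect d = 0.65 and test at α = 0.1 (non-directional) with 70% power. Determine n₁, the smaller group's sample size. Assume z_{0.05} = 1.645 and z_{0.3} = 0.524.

With allocation ratio k = n₂/n₁ = 1.5, Var(x̄₁−x̄₂) = σ²(1/n₁ + 1/(k·n₁)) = σ²·(k+1)/(k·n₁).
So n₁ = (1 + 1/k)·((z_{α/2} + z_β)/d)² = 1.667 × (2.169/0.65)².
n₁ = 1.667 × 11.14 = 18.6.
Round up: n₁ = 19, giving n₂ = ⌈1.5 × 19⌉ = ⌈28.5⌉ = 29.

n₁ = 19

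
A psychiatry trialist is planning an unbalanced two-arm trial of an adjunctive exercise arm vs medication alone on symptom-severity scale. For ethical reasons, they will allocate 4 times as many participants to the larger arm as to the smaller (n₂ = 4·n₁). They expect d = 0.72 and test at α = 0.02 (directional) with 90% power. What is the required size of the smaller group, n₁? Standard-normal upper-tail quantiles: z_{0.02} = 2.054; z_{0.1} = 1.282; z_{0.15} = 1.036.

With allocation ratio k = n₂/n₁ = 4, Var(x̄₁−x̄₂) = σ²(1/n₁ + 1/(k·n₁)) = σ²·(k+1)/(k·n₁).
So n₁ = (1 + 1/k)·((z_{α} + z_β)/d)² = 1.250 × (3.336/0.72)².
n₁ = 1.250 × 21.47 = 26.8.
Round up: n₁ = 27, giving n₂ = 4 × 27 = 108.

n₁ = 27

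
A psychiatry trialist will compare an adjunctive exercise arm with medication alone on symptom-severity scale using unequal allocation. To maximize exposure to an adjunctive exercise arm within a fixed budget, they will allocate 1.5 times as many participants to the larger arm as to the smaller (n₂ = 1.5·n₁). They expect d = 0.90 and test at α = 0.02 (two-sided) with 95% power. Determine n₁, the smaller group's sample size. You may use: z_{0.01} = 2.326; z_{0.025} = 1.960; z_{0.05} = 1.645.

With allocation ratio k = n₂/n₁ = 1.5, Var(x̄₁−x̄₂) = σ²(1/n₁ + 1/(k·n₁)) = σ²·(k+1)/(k·n₁).
So n₁ = (1 + 1/k)·((z_{α/2} + z_β)/d)² = 1.667 × (3.971/0.90)².
n₁ = 1.667 × 19.47 = 32.4.
Round up: n₁ = 33, giving n₂ = ⌈1.5 × 33⌉ = ⌈49.5⌉ = 50.

n₁ = 33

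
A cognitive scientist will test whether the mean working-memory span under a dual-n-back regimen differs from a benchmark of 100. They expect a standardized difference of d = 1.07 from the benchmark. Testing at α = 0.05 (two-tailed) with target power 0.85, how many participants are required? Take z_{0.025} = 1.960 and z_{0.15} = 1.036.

n = 8

For a one-sample test: n = ((z_{α/2} + z_β) / d)².
z_{α/2} + z_β = 1.960 + 1.036 = 2.996.
n = (2.996 / 1.07)² = 2.800² = 7.84.
Round up.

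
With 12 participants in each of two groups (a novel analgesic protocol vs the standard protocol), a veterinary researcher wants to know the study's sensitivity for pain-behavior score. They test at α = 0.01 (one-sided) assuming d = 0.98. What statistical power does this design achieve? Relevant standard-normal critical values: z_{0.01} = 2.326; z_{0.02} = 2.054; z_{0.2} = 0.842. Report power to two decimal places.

power ≈ 0.53

For two equal groups, power = Φ(d·√(n/2) − z_{α}).
d·√(n/2) = 0.98 × √(12/2) = 0.98 × 2.449 = 2.400.
z_β = 2.400 − 2.326 = 0.074.
Power = Φ(0.074) = 0.530.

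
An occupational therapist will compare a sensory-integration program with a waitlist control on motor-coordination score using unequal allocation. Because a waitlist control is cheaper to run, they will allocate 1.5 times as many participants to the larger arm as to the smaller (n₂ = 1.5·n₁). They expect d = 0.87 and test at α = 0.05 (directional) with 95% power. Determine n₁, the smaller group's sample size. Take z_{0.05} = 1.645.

With allocation ratio k = n₂/n₁ = 1.5, Var(x̄₁−x̄₂) = σ²(1/n₁ + 1/(k·n₁)) = σ²·(k+1)/(k·n₁).
So n₁ = (1 + 1/k)·((z_{α} + z_β)/d)² = 1.667 × (3.290/0.87)².
n₁ = 1.667 × 14.30 = 23.8.
Round up: n₁ = 24, giving n₂ = 1.5 × 24 = 36.

n₁ = 24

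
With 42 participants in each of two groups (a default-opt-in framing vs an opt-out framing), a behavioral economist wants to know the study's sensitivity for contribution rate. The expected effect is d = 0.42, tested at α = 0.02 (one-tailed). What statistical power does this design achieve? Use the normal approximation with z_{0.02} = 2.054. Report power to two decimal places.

power ≈ 0.45

For two equal groups, power = Φ(d·√(n/2) − z_{α}).
d·√(n/2) = 0.42 × √(42/2) = 0.42 × 4.583 = 1.925.
z_β = 1.925 − 2.054 = -0.129.
Power = Φ(-0.129) = 0.449.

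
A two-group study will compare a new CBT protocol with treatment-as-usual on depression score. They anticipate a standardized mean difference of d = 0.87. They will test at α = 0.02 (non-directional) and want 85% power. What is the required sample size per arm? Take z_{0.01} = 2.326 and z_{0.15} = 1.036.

For two independent groups with equal n: n = 2·((z_{α/2} + z_β) / d)².
z_{α/2} + z_β = 2.326 + 1.036 = 3.362.
n = 2 × (3.362 / 0.87)² = 2 × 3.864² = 2 × 14.93 = 29.9.
Round up to the next whole participant.

n = 30 per group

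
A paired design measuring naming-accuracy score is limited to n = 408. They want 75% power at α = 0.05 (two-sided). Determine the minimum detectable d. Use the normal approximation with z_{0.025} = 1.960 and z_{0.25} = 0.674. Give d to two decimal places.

For a single sample (or paired design) of n = 408: d_min = (z_{α/2} + z_β)/√n.
z-sum = 1.960 + 0.674 = 2.634.
d_min = 2.634 / √408 = 2.634 / 20.199 = 0.130.

d_min ≈ 0.13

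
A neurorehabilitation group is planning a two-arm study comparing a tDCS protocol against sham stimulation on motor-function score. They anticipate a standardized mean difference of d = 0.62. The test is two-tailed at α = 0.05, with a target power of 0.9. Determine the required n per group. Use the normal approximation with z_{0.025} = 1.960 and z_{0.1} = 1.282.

n = 55 per group

For two independent groups with equal n: n = 2·((z_{α/2} + z_β) / d)².
z_{α/2} + z_β = 1.960 + 1.282 = 3.242.
n = 2 × (3.242 / 0.62)² = 2 × 5.229² = 2 × 27.34 = 54.7.
Round up to the next whole participant.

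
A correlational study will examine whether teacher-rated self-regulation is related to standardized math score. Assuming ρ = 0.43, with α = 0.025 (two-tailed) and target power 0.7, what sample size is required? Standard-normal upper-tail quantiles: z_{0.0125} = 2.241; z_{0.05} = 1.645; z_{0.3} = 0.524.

Fisher's z: C = ½·ln((1+r)/(1−r)) = ½·ln(2.5088) = 0.4599.
n = ((z_{α/2} + z_β)/C)² + 3.
(2.241 + 0.524) / 0.4599 = 2.765 / 0.4599 = 6.012.
n = 6.012² + 3 = 36.15 + 3 = 39.1.
Round up.

n = 40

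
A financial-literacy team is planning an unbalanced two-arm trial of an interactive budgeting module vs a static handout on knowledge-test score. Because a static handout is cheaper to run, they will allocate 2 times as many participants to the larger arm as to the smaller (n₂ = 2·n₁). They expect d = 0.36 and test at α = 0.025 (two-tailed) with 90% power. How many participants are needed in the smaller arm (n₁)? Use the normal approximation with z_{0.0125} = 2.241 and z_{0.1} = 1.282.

With allocation ratio k = n₂/n₁ = 2, Var(x̄₁−x̄₂) = σ²(1/n₁ + 1/(k·n₁)) = σ²·(k+1)/(k·n₁).
So n₁ = (1 + 1/k)·((z_{α/2} + z_β)/d)² = 1.500 × (3.523/0.36)².
n₁ = 1.500 × 95.77 = 143.7.
Round up: n₁ = 144, giving n₂ = 2 × 144 = 288.

n₁ = 144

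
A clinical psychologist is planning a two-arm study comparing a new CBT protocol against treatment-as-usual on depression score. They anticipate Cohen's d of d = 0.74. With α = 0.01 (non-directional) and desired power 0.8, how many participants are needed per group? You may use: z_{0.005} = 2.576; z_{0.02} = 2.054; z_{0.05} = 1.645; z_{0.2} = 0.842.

n = 43 per group

For two independent groups with equal n: n = 2·((z_{α/2} + z_β) / d)².
z_{α/2} + z_β = 2.576 + 0.842 = 3.418.
n = 2 × (3.418 / 0.74)² = 2 × 4.619² = 2 × 21.33 = 42.7.
Round up to the next whole participant.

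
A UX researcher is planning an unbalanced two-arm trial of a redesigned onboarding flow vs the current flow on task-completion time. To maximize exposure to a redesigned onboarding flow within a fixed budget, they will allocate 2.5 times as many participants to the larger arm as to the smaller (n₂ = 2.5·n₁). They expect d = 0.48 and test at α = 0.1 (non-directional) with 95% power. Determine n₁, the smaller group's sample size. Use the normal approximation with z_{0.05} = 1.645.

n₁ = 66

With allocation ratio k = n₂/n₁ = 2.5, Var(x̄₁−x̄₂) = σ²(1/n₁ + 1/(k·n₁)) = σ²·(k+1)/(k·n₁).
So n₁ = (1 + 1/k)·((z_{α/2} + z_β)/d)² = 1.400 × (3.290/0.48)².
n₁ = 1.400 × 46.98 = 65.8.
Round up: n₁ = 66, giving n₂ = 2.5 × 66 = 165.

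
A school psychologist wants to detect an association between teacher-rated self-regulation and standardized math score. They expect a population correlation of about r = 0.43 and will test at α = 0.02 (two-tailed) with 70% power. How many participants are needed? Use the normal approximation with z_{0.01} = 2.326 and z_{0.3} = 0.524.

n = 42

Fisher's z: C = ½·ln((1+r)/(1−r)) = ½·ln(2.5088) = 0.4599.
n = ((z_{α/2} + z_β)/C)² + 3.
(2.326 + 0.524) / 0.4599 = 2.850 / 0.4599 = 6.197.
n = 6.197² + 3 = 38.40 + 3 = 41.4.
Round up.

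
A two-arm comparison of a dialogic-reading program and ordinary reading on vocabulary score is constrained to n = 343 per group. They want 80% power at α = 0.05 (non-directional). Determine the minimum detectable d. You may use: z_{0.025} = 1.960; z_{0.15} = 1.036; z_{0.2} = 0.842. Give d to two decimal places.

d_min ≈ 0.21

For two independent groups of n = 343 each: d_min = (z_{α/2} + z_β)·√(2/n).
z-sum = 1.960 + 0.842 = 2.802.
d_min = 2.802 × √(2/343) = 2.802 × 0.0764 = 0.214.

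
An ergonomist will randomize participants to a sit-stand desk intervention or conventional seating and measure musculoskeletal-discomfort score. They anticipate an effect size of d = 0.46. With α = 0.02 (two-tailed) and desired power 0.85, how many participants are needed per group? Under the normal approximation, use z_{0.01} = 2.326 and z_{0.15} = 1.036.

n = 107 per group

For two independent groups with equal n: n = 2·((z_{α/2} + z_β) / d)².
z_{α/2} + z_β = 2.326 + 1.036 = 3.362.
n = 2 × (3.362 / 0.46)² = 2 × 7.309² = 2 × 53.42 = 106.8.
Round up to the next whole participant.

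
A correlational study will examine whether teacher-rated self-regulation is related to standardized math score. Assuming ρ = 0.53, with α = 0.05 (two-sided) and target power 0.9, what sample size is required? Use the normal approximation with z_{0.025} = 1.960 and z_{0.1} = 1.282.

n = 34

Fisher's z: C = ½·ln((1+r)/(1−r)) = ½·ln(3.2553) = 0.5901.
n = ((z_{α/2} + z_β)/C)² + 3.
(1.960 + 1.282) / 0.5901 = 3.242 / 0.5901 = 5.494.
n = 5.494² + 3 = 30.18 + 3 = 33.2.
Round up.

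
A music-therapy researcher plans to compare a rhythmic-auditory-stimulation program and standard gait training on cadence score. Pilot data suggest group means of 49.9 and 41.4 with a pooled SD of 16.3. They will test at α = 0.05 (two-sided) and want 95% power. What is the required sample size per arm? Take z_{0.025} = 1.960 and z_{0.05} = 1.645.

n = 96 per group

Cohen's d = |M₁ − M₂| / SD_pooled = |49.9 − 41.4| / 16.3 = 8.5 / 16.3 = 0.521.
For two independent groups with equal n: n = 2·((z_{α/2} + z_β) / d)².
z_{α/2} + z_β = 1.960 + 1.645 = 3.605.
n = 2 × (3.605 / 0.521)² = 2 × 6.919² = 2 × 47.88 = 95.8.
Round up to the next whole participant.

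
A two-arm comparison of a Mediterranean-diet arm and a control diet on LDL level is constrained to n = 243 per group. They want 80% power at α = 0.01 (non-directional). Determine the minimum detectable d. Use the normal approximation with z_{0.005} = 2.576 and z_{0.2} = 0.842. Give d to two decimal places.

For two independent groups of n = 243 each: d_min = (z_{α/2} + z_β)·√(2/n).
z-sum = 2.576 + 0.842 = 3.418.
d_min = 3.418 × √(2/243) = 3.418 × 0.0907 = 0.310.

d_min ≈ 0.31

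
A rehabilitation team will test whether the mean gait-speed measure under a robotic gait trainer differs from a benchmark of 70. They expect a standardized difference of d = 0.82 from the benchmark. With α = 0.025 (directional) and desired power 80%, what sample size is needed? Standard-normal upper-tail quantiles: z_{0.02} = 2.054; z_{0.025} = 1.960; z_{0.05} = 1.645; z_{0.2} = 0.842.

For a one-sample test: n = ((z_{α} + z_β) / d)².
z_{α} + z_β = 1.960 + 0.842 = 2.802.
n = (2.802 / 0.82)² = 3.417² = 11.68.
Round up.

n = 12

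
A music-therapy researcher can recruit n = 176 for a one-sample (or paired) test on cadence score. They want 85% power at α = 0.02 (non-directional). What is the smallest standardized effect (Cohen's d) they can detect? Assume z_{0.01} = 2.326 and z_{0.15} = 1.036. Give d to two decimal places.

d_min ≈ 0.25

For a single sample (or paired design) of n = 176: d_min = (z_{α/2} + z_β)/√n.
z-sum = 2.326 + 1.036 = 3.362.
d_min = 3.362 / √176 = 3.362 / 13.266 = 0.253.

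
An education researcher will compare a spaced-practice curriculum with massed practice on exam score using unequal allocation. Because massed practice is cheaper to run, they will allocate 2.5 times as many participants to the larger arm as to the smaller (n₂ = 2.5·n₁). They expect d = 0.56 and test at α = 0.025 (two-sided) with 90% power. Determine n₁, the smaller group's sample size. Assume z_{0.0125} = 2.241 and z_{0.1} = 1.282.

n₁ = 56

With allocation ratio k = n₂/n₁ = 2.5, Var(x̄₁−x̄₂) = σ²(1/n₁ + 1/(k·n₁)) = σ²·(k+1)/(k·n₁).
So n₁ = (1 + 1/k)·((z_{α/2} + z_β)/d)² = 1.400 × (3.523/0.56)².
n₁ = 1.400 × 39.58 = 55.4.
Round up: n₁ = 56, giving n₂ = 2.5 × 56 = 140.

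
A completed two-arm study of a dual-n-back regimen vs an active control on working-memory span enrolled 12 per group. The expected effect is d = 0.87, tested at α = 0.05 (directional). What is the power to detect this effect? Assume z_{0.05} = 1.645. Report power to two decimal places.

power ≈ 0.69

For two equal groups, power = Φ(d·√(n/2) − z_{α}).
d·√(n/2) = 0.87 × √(12/2) = 0.87 × 2.449 = 2.131.
z_β = 2.131 − 1.645 = 0.486.
Power = Φ(0.486) = 0.687.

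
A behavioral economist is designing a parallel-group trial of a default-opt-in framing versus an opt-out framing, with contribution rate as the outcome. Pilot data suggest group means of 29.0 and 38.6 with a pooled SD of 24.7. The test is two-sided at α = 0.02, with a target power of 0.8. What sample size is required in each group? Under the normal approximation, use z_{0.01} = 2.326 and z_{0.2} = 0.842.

n = 133 per group

Cohen's d = |M₁ − M₂| / SD_pooled = |29.0 − 38.6| / 24.7 = 9.6 / 24.7 = 0.389.
For two independent groups with equal n: n = 2·((z_{α/2} + z_β) / d)².
z_{α/2} + z_β = 2.326 + 0.842 = 3.168.
n = 2 × (3.168 / 0.389)² = 2 × 8.144² = 2 × 66.32 = 132.6.
Round up to the next whole participant.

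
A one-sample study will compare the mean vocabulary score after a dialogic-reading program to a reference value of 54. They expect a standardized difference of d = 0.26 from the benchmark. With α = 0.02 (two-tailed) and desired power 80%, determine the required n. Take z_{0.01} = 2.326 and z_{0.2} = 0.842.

n = 149

For a one-sample test: n = ((z_{α/2} + z_β) / d)².
z_{α/2} + z_β = 2.326 + 0.842 = 3.168.
n = (3.168 / 0.26)² = 12.185² = 148.46.
Round up.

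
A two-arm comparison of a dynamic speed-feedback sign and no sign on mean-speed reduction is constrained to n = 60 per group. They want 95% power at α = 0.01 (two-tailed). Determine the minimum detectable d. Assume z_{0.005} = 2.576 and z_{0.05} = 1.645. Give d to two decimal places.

For two independent groups of n = 60 each: d_min = (z_{α/2} + z_β)·√(2/n).
z-sum = 2.576 + 1.645 = 4.221.
d_min = 4.221 × √(2/60) = 4.221 × 0.1826 = 0.771.

d_min ≈ 0.77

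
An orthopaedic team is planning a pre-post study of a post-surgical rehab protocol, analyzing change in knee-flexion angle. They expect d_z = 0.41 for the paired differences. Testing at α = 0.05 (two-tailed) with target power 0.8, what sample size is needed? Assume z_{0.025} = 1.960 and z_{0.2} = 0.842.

n = 47 pairs

For a paired (one-sample on differences) test: n = ((z_{α/2} + z_β) / d)².
z_{α/2} + z_β = 1.960 + 0.842 = 2.802.
n = (2.802 / 0.41)² = 6.834² = 46.71.
Round up.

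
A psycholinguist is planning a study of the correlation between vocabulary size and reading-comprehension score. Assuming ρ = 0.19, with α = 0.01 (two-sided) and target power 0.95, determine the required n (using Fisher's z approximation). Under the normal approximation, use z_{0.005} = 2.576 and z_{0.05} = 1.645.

Fisher's z: C = ½·ln((1+r)/(1−r)) = ½·ln(1.4691) = 0.1923.
n = ((z_{α/2} + z_β)/C)² + 3.
(2.576 + 1.645) / 0.1923 = 4.221 / 0.1923 = 21.950.
n = 21.950² + 3 = 481.81 + 3 = 484.8.
Round up.

n = 485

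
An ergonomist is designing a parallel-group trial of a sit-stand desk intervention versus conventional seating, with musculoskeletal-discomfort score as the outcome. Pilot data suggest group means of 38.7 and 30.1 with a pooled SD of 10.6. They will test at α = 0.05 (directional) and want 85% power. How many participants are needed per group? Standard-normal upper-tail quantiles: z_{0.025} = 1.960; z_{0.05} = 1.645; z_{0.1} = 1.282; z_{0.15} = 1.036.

n = 22 per group

Cohen's d = |M₁ − M₂| / SD_pooled = |38.7 − 30.1| / 10.6 = 8.6 / 10.6 = 0.811.
For two independent groups with equal n: n = 2·((z_{α} + z_β) / d)².
z_{α} + z_β = 1.645 + 1.036 = 2.681.
n = 2 × (2.681 / 0.811)² = 2 × 3.306² = 2 × 10.93 = 21.9.
Round up to the next whole participant.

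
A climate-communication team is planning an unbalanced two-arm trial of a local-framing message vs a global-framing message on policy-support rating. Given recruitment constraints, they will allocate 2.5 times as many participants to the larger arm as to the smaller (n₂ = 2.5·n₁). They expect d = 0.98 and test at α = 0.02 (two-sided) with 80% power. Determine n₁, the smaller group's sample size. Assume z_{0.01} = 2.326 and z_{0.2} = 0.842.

With allocation ratio k = n₂/n₁ = 2.5, Var(x̄₁−x̄₂) = σ²(1/n₁ + 1/(k·n₁)) = σ²·(k+1)/(k·n₁).
So n₁ = (1 + 1/k)·((z_{α/2} + z_β)/d)² = 1.400 × (3.168/0.98)².
n₁ = 1.400 × 10.45 = 14.6.
Round up: n₁ = 15, giving n₂ = ⌈2.5 × 15⌉ = ⌈37.5⌉ = 38.

n₁ = 15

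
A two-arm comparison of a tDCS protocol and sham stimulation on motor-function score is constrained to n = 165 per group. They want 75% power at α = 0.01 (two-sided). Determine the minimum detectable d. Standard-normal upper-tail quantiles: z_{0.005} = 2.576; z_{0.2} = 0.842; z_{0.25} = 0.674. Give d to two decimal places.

d_min ≈ 0.36

For two independent groups of n = 165 each: d_min = (z_{α/2} + z_β)·√(2/n).
z-sum = 2.576 + 0.674 = 3.250.
d_min = 3.250 × √(2/165) = 3.250 × 0.1101 = 0.358.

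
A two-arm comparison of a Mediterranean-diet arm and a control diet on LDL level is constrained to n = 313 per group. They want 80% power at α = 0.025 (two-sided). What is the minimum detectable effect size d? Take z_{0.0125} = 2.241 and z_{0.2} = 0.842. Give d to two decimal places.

For two independent groups of n = 313 each: d_min = (z_{α/2} + z_β)·√(2/n).
z-sum = 2.241 + 0.842 = 3.083.
d_min = 3.083 × √(2/313) = 3.083 × 0.0799 = 0.246.

d_min ≈ 0.25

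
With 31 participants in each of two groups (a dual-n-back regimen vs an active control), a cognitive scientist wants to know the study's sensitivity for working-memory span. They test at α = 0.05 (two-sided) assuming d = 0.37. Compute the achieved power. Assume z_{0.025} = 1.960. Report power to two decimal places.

For two equal groups, power = Φ(d·√(n/2) − z_{α/2}).
d·√(n/2) = 0.37 × √(31/2) = 0.37 × 3.937 = 1.457.
z_β = 1.457 − 1.960 = -0.503.
Power = Φ(-0.503) = 0.307.

power ≈ 0.31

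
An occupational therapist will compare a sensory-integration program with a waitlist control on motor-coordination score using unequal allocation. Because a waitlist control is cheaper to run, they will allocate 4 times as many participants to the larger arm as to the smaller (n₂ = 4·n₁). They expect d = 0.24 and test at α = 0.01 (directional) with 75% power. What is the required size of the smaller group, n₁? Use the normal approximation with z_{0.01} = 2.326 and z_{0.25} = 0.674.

n₁ = 196

With allocation ratio k = n₂/n₁ = 4, Var(x̄₁−x̄₂) = σ²(1/n₁ + 1/(k·n₁)) = σ²·(k+1)/(k·n₁).
So n₁ = (1 + 1/k)·((z_{α} + z_β)/d)² = 1.250 × (3.000/0.24)².
n₁ = 1.250 × 156.25 = 195.3.
Round up: n₁ = 196, giving n₂ = 4 × 196 = 784.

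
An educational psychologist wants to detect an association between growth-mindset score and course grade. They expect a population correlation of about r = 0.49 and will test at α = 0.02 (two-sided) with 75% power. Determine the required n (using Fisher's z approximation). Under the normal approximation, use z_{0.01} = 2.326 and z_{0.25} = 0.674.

n = 35

Fisher's z: C = ½·ln((1+r)/(1−r)) = ½·ln(2.9216) = 0.5361.
n = ((z_{α/2} + z_β)/C)² + 3.
(2.326 + 0.674) / 0.5361 = 3.000 / 0.5361 = 5.596.
n = 5.596² + 3 = 31.31 + 3 = 34.3.
Round up.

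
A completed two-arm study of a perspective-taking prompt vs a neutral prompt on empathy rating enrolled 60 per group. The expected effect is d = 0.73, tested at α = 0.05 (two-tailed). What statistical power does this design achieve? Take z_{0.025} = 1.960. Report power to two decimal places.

For two equal groups, power = Φ(d·√(n/2) − z_{α/2}).
d·√(n/2) = 0.73 × √(60/2) = 0.73 × 5.477 = 3.998.
z_β = 3.998 − 1.960 = 2.038.
Power = Φ(2.038) = 0.979.

power ≈ 0.98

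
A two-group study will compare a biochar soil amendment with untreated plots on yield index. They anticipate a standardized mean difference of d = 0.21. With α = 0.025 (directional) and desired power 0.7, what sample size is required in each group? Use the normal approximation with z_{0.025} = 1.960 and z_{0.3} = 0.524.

For two independent groups with equal n: n = 2·((z_{α} + z_β) / d)².
z_{α} + z_β = 1.960 + 0.524 = 2.484.
n = 2 × (2.484 / 0.21)² = 2 × 11.829² = 2 × 139.92 = 279.8.
Round up to the next whole participant.

n = 280 per group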